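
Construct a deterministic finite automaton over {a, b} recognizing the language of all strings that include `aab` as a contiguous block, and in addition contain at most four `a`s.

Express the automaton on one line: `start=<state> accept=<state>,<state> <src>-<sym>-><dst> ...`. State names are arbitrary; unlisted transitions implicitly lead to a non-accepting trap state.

Build one automaton per condition and run them in lockstep. One (4 states) tracks whether and how much of `aab` has been seen; the other (6 states) tracks the count of `a`s, saturating at 5. Each combined state is a pair, one component from each; accept when both components accept. Equivalent product states are then merged.
13 states suffice.
          a    b  
>  s0     s1   s0 
   s1     s2   s3 
   s2     s4   s5 
   s3     s6   s3 
   s4     s7   s8 
 * s5     s8   s5 
   s6     s4   s9 
   s7    s10  s11 
 * s8    s11   s8 
   s9    s12   s9 
   s10   s10  s10 
 * s11   s10  s11 
   s12    s7  s10 
(> = start, * = accepting)

start=s0 accept=s5,s8,s11 s0-a->s1 s0-b->s0 s1-a->s2 s1-b->s3 s2-a->s4 s2-b->s5 s3-a->s6 s3-b->s3 s4-a->s7 s4-b->s8 s5-a->s8 s5-b->s5 s6-a->s4 s6-b->s9 s7-a->s10 s7-b->s11 s8-a->s11 s8-b->s8 s9-a->s12 s9-b->s9 s10-a->s10 s10-b->s10 s11-a->s10 s11-b->s11 s12-a->s7 s12-b->s10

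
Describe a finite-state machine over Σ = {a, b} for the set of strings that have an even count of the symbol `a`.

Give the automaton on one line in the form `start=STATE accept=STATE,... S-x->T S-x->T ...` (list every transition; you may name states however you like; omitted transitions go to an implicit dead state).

start=S0 accept=S0 S0-a->S1 S0-b->S0 S1-a->S0 S1-b->S1

The only thing that matters is how many `a`s have appeared, reduced mod 2. Use one state per residue: S0 for 0, …, S1 for 1. Reading `a` moves to the next residue; anything else stays put. S0 is accepting.
        a   b  
>* S0   S1  S0 
   S1   S0  S1 
(> = start, * = accepting)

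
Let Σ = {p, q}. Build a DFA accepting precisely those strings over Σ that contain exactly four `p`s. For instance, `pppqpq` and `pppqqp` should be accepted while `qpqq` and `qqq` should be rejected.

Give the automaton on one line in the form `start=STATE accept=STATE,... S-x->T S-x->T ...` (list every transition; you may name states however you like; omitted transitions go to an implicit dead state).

Count `p`s, saturating at 5: states S0 through S4 mean 0 through 4 `p`s seen; S5 means more than 4. Each `p` increments (capped at S5); other symbols loop. Accept from {S4}.
        p   q  
>  S0   S1  S0 
   S1   S2  S1 
   S2   S3  S2 
   S3   S4  S3 
 * S4   S5  S4 
   S5   S5  S5 
(> = start, * = accepting)

start=S0 accept=S4 S0-p->S1 S0-q->S0 S1-p->S2 S1-q->S1 S2-p->S3 S2-q->S2 S3-p->S4 S3-q->S3 S4-p->S5 S4-q->S4 S5-p->S5 S5-q->S5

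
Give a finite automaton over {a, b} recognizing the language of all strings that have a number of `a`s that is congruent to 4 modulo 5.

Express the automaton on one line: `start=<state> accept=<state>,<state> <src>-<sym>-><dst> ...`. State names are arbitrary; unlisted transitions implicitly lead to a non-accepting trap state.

The only thing that matters is how many `a`s have appeared, reduced mod 5. Use one state per residue: S0 for 0, …, S4 for 4. Reading `a` moves to the next residue; anything else stays put. S4 is accepting.
        a   b  
>  S0   S1  S0 
   S1   S2  S1 
   S2   S3  S2 
   S3   S4  S3 
 * S4   S0  S4 
(> = start, * = accepting)

start=S0 accept=S4 S0-a->S1 S0-b->S0 S1-a->S2 S1-b->S1 S2-a->S3 S2-b->S2 S3-a->S4 S3-b->S3 S4-a->S0 S4-b->S4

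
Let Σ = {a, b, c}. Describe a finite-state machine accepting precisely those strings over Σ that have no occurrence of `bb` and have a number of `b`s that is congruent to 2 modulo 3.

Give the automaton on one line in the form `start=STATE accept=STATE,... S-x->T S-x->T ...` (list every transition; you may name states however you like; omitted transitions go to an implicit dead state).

Handle the two conditions separately and then intersect. The first has 3 states tracking partial matches of the forbidden pattern `bb`; the second has 3 states tracking the count of `b`s modulo 3. A product state is a pair (one from each), accepting exactly when both do. Minimizing collapses redundant product states.
With 7 states:
        a   b   c  
>  s0   s0  s1  s0 
   s1   s2  s3  s2 
   s2   s2  s4  s2 
   s3   s3  s3  s3 
 * s4   s5  s3  s5 
 * s5   s5  s6  s5 
   s6   s0  s3  s0 
(> = start, * = accepting)

start=s0 accept=s4,s5 s0-a->s0 s0-b->s1 s0-c->s0 s1-a->s2 s1-b->s3 s1-c->s2 s2-a->s2 s2-b->s4 s2-c->s2 s3-a->s3 s3-b->s3 s3-c->s3 s4-a->s5 s4-b->s3 s4-c->s5 s5-a->s5 s5-b->s6 s5-c->s5 s6-a->s0 s6-b->s3 s6-c->s0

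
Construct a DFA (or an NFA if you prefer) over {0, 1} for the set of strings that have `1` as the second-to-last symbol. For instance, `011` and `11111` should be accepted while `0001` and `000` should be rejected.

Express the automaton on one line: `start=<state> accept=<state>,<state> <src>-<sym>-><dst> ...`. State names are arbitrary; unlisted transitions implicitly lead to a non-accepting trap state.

start=q0 accept=q5,q6 q0-0->q1 q0-1->q2 q1-0->q3 q1-1->q4 q2-0->q5 q2-1->q6 q3-0->q3 q3-1->q4 q4-0->q5 q4-1->q6 q5-0->q3 q5-1->q4 q6-0->q5 q6-1->q6

A DFA must remember the last 2 symbols (since which symbol is second-to-last isn't known until the input ends). Use one state per possible window of the last ≤2 symbols; accept from those whose window starts with `1`.
        0   1  
>  q0   q1  q2 
   q1   q3  q4 
   q2   q5  q6 
   q3   q3  q4 
   q4   q5  q6 
 * q5   q3  q4 
 * q6   q5  q6 
(> = start, * = accepting)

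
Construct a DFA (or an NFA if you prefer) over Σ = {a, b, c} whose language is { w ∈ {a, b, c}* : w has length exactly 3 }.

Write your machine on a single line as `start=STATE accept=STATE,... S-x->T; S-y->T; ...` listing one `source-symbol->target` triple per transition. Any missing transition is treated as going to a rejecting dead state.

start=q0; accept=q3; q0-a->q1; q0-b->q1; q0-c->q1; q1-a->q2; q1-b->q2; q1-c->q2; q2-a->q3; q2-b->q3; q2-c->q3; q3-a->q4; q3-b->q4; q3-c->q4; q4-a->q4; q4-b->q4; q4-c->q4

We only need to distinguish lengths 0, 1, …, 3, and '>3'. Chain q0 → q1 → q2 → q3 → q4 on every symbol, with q4 looping. Accepting states: {q3}.
        a   b   c  
>  q0   q1  q1  q1 
   q1   q2  q2  q2 
   q2   q3  q3  q3 
 * q3   q4  q4  q4 
   q4   q4  q4  q4 
(> = start, * = accepting)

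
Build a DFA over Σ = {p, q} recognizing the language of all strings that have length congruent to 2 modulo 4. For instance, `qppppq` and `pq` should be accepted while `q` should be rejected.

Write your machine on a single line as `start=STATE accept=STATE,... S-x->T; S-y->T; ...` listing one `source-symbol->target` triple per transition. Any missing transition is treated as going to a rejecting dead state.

Only the length mod 4 matters, so use a 4-cycle: from any state, every input symbol moves to the next state, wrapping D back to A. Mark C accepting.
4 states suffice.
       p  q 
>  A   B  B 
   B   C  C 
 * C   D  D 
   D   A  A 
(> = start, * = accepting)

start=A; accept=C; A-p->B; A-q->B; B-p->C; B-q->C; C-p->D; C-q->D; D-p->A; D-q->A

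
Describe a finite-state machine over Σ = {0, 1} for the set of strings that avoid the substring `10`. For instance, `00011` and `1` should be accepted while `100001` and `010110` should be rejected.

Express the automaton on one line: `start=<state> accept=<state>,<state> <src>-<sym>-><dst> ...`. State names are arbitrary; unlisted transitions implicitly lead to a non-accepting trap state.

start=q0 accept=q0,q1 q0-0->q0 q0-1->q1 q1-0->q2 q1-1->q1 q2-0->q2 q2-1->q2

This is the complement of 'contains `10`'. Use the same substring-matching states — q0 through q2 holding how much of `10` has just been matched — but flip the accepting set: everything except the trap q2 accepts.
        0   1  
>* q0   q0  q1 
 * q1   q2  q1 
   q2   q2  q2 
(> = start, * = accepting)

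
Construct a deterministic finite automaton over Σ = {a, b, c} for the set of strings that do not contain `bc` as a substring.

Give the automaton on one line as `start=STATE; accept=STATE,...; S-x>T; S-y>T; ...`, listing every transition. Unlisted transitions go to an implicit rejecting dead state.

This is the complement of 'contains `bc`'. Use the same substring-matching states — q0 through q2 holding how much of `bc` has just been matched — but flip the accepting set: everything except the trap q2 accepts.
        a   b   c  
>* q0   q0  q1  q0 
 * q1   q0  q1  q2 
   q2   q2  q2  q2 
(> = start, * = accepting)

start=q0; accept=q0,q1; q0-a>q0; q0-b>q1; q0-c>q0; q1-a>q0; q1-b>q1; q1-c>q2; q2-a>q2; q2-b>q2; q2-c>q2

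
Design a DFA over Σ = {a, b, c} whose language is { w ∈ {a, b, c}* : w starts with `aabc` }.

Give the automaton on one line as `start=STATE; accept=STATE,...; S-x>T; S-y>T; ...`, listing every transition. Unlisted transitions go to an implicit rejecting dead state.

Walk along `aabc` while the input agrees: from S0 take `a` to S1, and so on. Any deviation drops to the rejecting sink S5. Once S4 is reached the prefix is confirmed and every continuation is accepted.
6 states suffice.
        a   b   c  
>  S0   S1  S5  S5 
   S1   S2  S5  S5 
   S2   S5  S3  S5 
   S3   S5  S5  S4 
 * S4   S4  S4  S4 
   S5   S5  S5  S5 
(> = start, * = accepting)

start=S0; accept=S4; S0-a>S1; S0-b>S5; S0-c>S5; S1-a>S2; S1-b>S5; S1-c>S5; S2-a>S5; S2-b>S3; S2-c>S5; S3-a>S5; S3-b>S5; S3-c>S4; S4-a>S4; S4-b>S4; S4-c>S4; S5-a>S5; S5-b>S5; S5-c>S5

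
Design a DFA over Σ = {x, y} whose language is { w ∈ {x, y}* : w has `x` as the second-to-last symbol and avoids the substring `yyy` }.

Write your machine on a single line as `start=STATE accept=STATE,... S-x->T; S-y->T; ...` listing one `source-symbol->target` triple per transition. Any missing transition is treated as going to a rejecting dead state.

start=S0; accept=S3,S4; S0-x->S1; S0-y->S2; S1-x->S3; S1-y->S4; S2-x->S1; S2-y->S5; S3-x->S3; S3-y->S4; S4-x->S1; S4-y->S5; S5-x->S1; S5-y->S6; S6-x->S6; S6-y->S6

Run two small machines in parallel and take their product. One (7 states) tracks the last 2 symbols read; the other (4 states) tracks partial matches of the forbidden pattern `yyy`. Each combined state is a pair, one component from each; accept when both components accept. Minimizing collapses redundant product states.
        x   y  
>  S0   S1  S2 
   S1   S3  S4 
   S2   S1  S5 
 * S3   S3  S4 
 * S4   S1  S5 
   S5   S1  S6 
   S6   S6  S6 
(> = start, * = accepting)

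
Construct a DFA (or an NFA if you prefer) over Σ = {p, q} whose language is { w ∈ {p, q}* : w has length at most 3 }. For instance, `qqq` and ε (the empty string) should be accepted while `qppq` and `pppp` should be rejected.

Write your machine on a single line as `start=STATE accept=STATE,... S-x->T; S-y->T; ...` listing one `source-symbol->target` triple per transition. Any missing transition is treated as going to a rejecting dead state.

Count input length up to 4: every symbol moves from S0 toward S4, which means 'more than 3' and absorbs. Accept from {S0, S1, S2, S3}.
A 5-state machine:
        p   q  
>* S0   S1  S1 
 * S1   S2  S2 
 * S2   S3  S3 
 * S3   S4  S4 
   S4   S4  S4 
(> = start, * = accepting)

start=S0; accept=S0,S1,S2,S3; S0-p->S1; S0-q->S1; S1-p->S2; S1-q->S2; S2-p->S3; S2-q->S3; S3-p->S4; S3-q->S4; S4-p->S4; S4-q->S4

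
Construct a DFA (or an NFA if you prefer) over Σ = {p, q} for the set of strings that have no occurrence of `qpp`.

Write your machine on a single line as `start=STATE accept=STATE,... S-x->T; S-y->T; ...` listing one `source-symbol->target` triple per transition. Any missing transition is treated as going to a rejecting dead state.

This is the complement of 'contains `qpp`'. Use the same substring-matching states — A through D holding how much of `qpp` has just been matched — but flip the accepting set: everything except the trap D accepts.
4 states suffice.
       p  q 
>* A   A  B 
 * B   C  B 
 * C   D  B 
   D   D  D 
(> = start, * = accepting)

start=A; accept=A,B,C; A-p->A; A-q->B; B-p->C; B-q->B; C-p->D; C-q->B; D-p->D; D-q->D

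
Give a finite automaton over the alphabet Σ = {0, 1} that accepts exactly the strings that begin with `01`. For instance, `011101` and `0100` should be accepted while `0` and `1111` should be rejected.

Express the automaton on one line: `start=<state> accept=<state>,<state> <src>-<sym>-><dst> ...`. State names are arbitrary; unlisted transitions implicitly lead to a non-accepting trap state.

start=q0 accept=q2 q0-0->q1 q0-1->q3 q1-0->q3 q1-1->q2 q2-0->q2 q2-1->q2 q3-0->q3 q3-1->q3

Check the first 2 symbols one by one: q0 through q1 record how many have matched `01` so far; any wrong symbol goes to the dead state q3. After all 2 match we enter the accepting sink q2.
4 states suffice.
        0   1  
>  q0   q1  q3 
   q1   q3  q2 
 * q2   q2  q2 
   q3   q3  q3 
(> = start, * = accepting)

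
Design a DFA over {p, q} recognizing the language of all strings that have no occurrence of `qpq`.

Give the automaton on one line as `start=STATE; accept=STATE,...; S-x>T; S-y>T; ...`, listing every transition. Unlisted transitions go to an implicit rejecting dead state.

This is the complement of 'contains `qpq`'. Use the same substring-matching states — S0 through S3 holding how much of `qpq` has just been matched — but flip the accepting set: everything except the trap S3 accepts.
        p   q  
>* S0   S0  S1 
 * S1   S2  S1 
 * S2   S0  S3 
   S3   S3  S3 
(> = start, * = accepting)

start=S0; accept=S0,S1,S2; S0-p>S0; S0-q>S1; S1-p>S2; S1-q>S1; S2-p>S0; S2-q>S3; S3-p>S3; S3-q>S3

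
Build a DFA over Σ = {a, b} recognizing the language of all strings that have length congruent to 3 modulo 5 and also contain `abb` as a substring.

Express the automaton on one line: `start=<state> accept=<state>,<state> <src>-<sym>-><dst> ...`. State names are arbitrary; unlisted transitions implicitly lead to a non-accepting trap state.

start=q0 accept=q8 q0-a->q1 q0-b->q2 q1-a->q3 q1-b->q4 q2-a->q3 q2-b->q5 q3-a->q6 q3-b->q7 q4-a->q6 q4-b->q8 q5-a->q6 q5-b->q9 q6-a->q10 q6-b->q11 q7-a->q10 q7-b->q12 q8-a->q12 q8-b->q12 q9-a->q10 q9-b->q13 q10-a->q14 q10-b->q15 q11-a->q14 q11-b->q16 q12-a->q16 q12-b->q16 q13-a->q14 q13-b->q0 q14-a->q1 q14-b->q17 q15-a->q1 q15-b->q18 q16-a->q18 q16-b->q18 q17-a->q3 q17-b->q19 q18-a->q19 q18-b->q19 q19-a->q8 q19-b->q8

Run two small machines in parallel and take their product. One (5 states) tracks the input length modulo 5; the other (4 states) tracks whether and how much of `abb` has been seen. Each combined state is a pair, one component from each; accept when both components accept.
20 states suffice.
          a    b  
>  q0     q1   q2 
   q1     q3   q4 
   q2     q3   q5 
   q3     q6   q7 
   q4     q6   q8 
   q5     q6   q9 
   q6    q10  q11 
   q7    q10  q12 
 * q8    q12  q12 
   q9    q10  q13 
   q10   q14  q15 
   q11   q14  q16 
   q12   q16  q16 
   q13   q14   q0 
   q14    q1  q17 
   q15    q1  q18 
   q16   q18  q18 
   q17    q3  q19 
   q18   q19  q19 
   q19    q8   q8 
(> = start, * = accepting)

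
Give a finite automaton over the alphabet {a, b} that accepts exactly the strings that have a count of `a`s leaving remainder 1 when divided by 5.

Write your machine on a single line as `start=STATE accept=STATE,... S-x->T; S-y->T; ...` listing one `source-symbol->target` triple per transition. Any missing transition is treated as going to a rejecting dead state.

Keep the running count of `a`s modulo 5: each `a` advances along the cycle s0 → s1 → s2 → s3 → s4 → s0 while other symbols loop. Accept at s1.
With 5 states:
        a   b  
>  s0   s1  s0 
 * s1   s2  s1 
   s2   s3  s2 
   s3   s4  s3 
   s4   s0  s4 
(> = start, * = accepting)

start=s0; accept=s1; s0-a->s1; s0-b->s0; s1-a->s2; s1-b->s1; s2-a->s3; s2-b->s2; s3-a->s4; s3-b->s3; s4-a->s0; s4-b->s4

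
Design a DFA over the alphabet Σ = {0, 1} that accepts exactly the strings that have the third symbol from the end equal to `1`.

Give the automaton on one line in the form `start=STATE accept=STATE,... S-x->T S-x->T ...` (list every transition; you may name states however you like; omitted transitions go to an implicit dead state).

start=A accept=L,M,N,O A-0->B A-1->C B-0->D B-1->E C-0->F C-1->G D-0->H D-1->I E-0->J E-1->K F-0->L F-1->M G-0->N G-1->O H-0->H H-1->I I-0->J I-1->K J-0->L J-1->M K-0->N K-1->O L-0->H L-1->I M-0->J M-1->K N-0->L N-1->M O-0->N O-1->O

A DFA must remember the last 3 symbols (since which symbol is third-to-last isn't known until the input ends). Use one state per possible window of the last ≤3 symbols; accept from those whose window starts with `1`.
With 15 states:
       0  1 
>  A   B  C 
   B   D  E 
   C   F  G 
   D   H  I 
   E   J  K 
   F   L  M 
   G   N  O 
   H   H  I 
   I   J  K 
   J   L  M 
   K   N  O 
 * L   H  I 
 * M   J  K 
 * N   L  M 
 * O   N  O 
(> = start, * = accepting)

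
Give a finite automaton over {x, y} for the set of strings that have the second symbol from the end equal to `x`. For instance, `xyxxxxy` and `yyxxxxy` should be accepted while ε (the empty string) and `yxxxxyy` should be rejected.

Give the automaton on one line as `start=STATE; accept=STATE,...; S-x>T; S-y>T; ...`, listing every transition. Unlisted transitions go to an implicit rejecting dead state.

start=q0; accept=q3,q4; q0-x>q1; q0-y>q2; q1-x>q3; q1-y>q4; q2-x>q5; q2-y>q6; q3-x>q3; q3-y>q4; q4-x>q5; q4-y>q6; q5-x>q3; q5-y>q4; q6-x>q5; q6-y>q6

Because acceptance depends on a position counted from the end, the machine has to buffer the most recent 2 symbols. Make each state the string of the last up-to-2 symbols read; on input `x` shift the window left and append `x`. Accept when the buffered window has length 2 and begins with `x`.
A 7-state machine:
        x   y  
>  q0   q1  q2 
   q1   q3  q4 
   q2   q5  q6 
 * q3   q3  q4 
 * q4   q5  q6 
   q5   q3  q4 
   q6   q5  q6 
(> = start, * = accepting)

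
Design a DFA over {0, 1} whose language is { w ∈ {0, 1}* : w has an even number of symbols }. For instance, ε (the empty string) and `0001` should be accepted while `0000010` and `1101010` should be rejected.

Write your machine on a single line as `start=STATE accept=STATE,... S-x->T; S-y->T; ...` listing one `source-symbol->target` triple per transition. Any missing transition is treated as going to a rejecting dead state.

start=q0; accept=q0; q0-0->q1; q0-1->q1; q1-0->q0; q1-1->q0

Only the length mod 2 matters, so use a 2-cycle: from any state, every input symbol moves to the next state, wrapping q1 back to q0. Mark q0 accepting.
A 2-state machine:
        0   1  
>* q0   q1  q1 
   q1   q0  q0 
(> = start, * = accepting)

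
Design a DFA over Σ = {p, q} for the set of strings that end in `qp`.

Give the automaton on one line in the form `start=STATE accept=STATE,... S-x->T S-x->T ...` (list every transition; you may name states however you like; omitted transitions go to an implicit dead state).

Remember how much of `qp` the current input suffix matches. State S0 means no match yet; S1 means the last symbol is `q`; S2 means the last 2 symbols are `qp`. Only S2 accepts. On a mismatch, fall back to the longest proper suffix that is still a prefix of `qp`.
3 states suffice.
        p   q  
>  S0   S0  S1 
   S1   S2  S1 
 * S2   S0  S1 
(> = start, * = accepting)

start=S0 accept=S2 S0-p->S0 S0-q->S1 S1-p->S2 S1-q->S1 S2-p->S0 S2-q->S1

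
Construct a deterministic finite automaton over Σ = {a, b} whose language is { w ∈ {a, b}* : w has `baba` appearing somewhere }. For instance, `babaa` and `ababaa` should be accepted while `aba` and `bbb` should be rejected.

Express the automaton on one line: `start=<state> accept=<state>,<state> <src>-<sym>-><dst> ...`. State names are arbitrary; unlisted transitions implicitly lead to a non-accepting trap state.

States q0..q3 record the length of the longest prefix of `baba` that matches the current input suffix. Reaching q4 means `baba` has been seen, and we stay there forever. Accept from q4.
        a   b  
>  q0   q0  q1 
   q1   q2  q1 
   q2   q0  q3 
   q3   q4  q1 
 * q4   q4  q4 
(> = start, * = accepting)

start=q0 accept=q4 q0-a->q0 q0-b->q1 q1-a->q2 q1-b->q1 q2-a->q0 q2-b->q3 q3-a->q4 q3-b->q1 q4-a->q4 q4-b->q4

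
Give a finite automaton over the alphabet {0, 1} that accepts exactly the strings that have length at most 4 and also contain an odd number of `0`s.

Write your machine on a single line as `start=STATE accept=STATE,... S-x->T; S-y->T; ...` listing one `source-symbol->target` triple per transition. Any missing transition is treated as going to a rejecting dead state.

start=s0; accept=s1,s4,s5,s8; s0-0->s1; s0-1->s2; s1-0->s3; s1-1->s4; s2-0->s4; s2-1->s3; s3-0->s5; s3-1->s6; s4-0->s6; s4-1->s5; s5-0->s7; s5-1->s8; s6-0->s8; s6-1->s7; s7-0->s9; s7-1->s10; s8-0->s10; s8-1->s9; s9-0->s10; s9-1->s9; s10-0->s9; s10-1->s10

Handle the two conditions separately and then intersect. The first has 6 states tracking the input length, saturating at 5; the second has 2 states tracking the count of `0`s modulo 2. A product state is a pair (one from each), accepting exactly when both do.
11 states suffice.
          0    1  
>  s0     s1   s2 
 * s1     s3   s4 
   s2     s4   s3 
   s3     s5   s6 
 * s4     s6   s5 
 * s5     s7   s8 
   s6     s8   s7 
   s7     s9  s10 
 * s8    s10   s9 
   s9    s10   s9 
   s10    s9  s10 
(> = start, * = accepting)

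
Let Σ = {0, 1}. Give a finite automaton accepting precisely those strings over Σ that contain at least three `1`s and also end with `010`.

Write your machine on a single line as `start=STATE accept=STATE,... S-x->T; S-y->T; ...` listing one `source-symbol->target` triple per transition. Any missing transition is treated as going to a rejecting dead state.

start=S0; accept=S14,S17; S0-0->S1; S0-1->S2; S1-0->S1; S1-1->S3; S2-0->S4; S2-1->S5; S3-0->S6; S3-1->S5; S4-0->S4; S4-1->S7; S5-0->S8; S5-1->S9; S6-0->S4; S6-1->S7; S7-0->S10; S7-1->S9; S8-0->S8; S8-1->S11; S9-0->S12; S9-1->S13; S10-0->S8; S10-1->S11; S11-0->S14; S11-1->S13; S12-0->S12; S12-1->S15; S13-0->S16; S13-1->S13; S14-0->S12; S14-1->S15; S15-0->S17; S15-1->S13; S16-0->S16; S16-1->S15; S17-0->S16; S17-1->S15

Run two small machines in parallel and take their product. The first has 5 states tracking the count of `1`s, saturating at 4; the second has 4 states tracking how much of the suffix `010` has currently been matched. A product state is a pair (one from each), accepting exactly when both do.
18 states suffice.
          0    1  
>  S0     S1   S2 
   S1     S1   S3 
   S2     S4   S5 
   S3     S6   S5 
   S4     S4   S7 
   S5     S8   S9 
   S6     S4   S7 
   S7    S10   S9 
   S8     S8  S11 
   S9    S12  S13 
   S10    S8  S11 
   S11   S14  S13 
   S12   S12  S15 
   S13   S16  S13 
 * S14   S12  S15 
   S15   S17  S13 
   S16   S16  S15 
 * S17   S16  S15 
(> = start, * = accepting)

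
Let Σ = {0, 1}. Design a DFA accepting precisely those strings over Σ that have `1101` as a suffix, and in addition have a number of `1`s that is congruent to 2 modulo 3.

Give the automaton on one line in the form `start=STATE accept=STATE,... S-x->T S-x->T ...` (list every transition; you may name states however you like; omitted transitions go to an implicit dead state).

Build one automaton per condition and run them in lockstep. One (5 states) tracks how much of the suffix `1101` has currently been matched; the other (3 states) tracks the count of `1`s modulo 3. Each combined state is a pair, one component from each; accept when both components accept.
       0  1 
>  A   A  B 
   B   C  D 
   C   C  E 
   D   F  G 
   E   H  G 
   F   H  I 
   G   J  K 
   H   H  L 
   I   A  K 
   J   A  M 
   K   N  D 
   L   A  K 
   M   C  D 
   N   C  O 
 * O   H  G 
(> = start, * = accepting)

start=A accept=O A-0->A A-1->B B-0->C B-1->D C-0->C C-1->E D-0->F D-1->G E-0->H E-1->G F-0->H F-1->I G-0->J G-1->K H-0->H H-1->L I-0->A I-1->K J-0->A J-1->M K-0->N K-1->D L-0->A L-1->K M-0->C M-1->D N-0->C N-1->O O-0->H O-1->G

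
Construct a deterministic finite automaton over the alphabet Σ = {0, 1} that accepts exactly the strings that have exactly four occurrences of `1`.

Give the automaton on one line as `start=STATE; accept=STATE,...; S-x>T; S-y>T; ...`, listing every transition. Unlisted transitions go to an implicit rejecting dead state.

start=q0; accept=q4; q0-0>q0; q0-1>q1; q1-0>q1; q1-1>q2; q2-0>q2; q2-1>q3; q3-0>q3; q3-1>q4; q4-0>q4; q4-1>q5; q5-0>q5; q5-1>q5

Only the number of `1`s matters, and only up to 5. Make a chain q0 → q1 → q2 → q3 → q4 → q5 advanced by each `1` (with q5 absorbing); every other symbol self-loops. The accepting set is {q4}.
        0   1  
>  q0   q0  q1 
   q1   q1  q2 
   q2   q2  q3 
   q3   q3  q4 
 * q4   q4  q5 
   q5   q5  q5 
(> = start, * = accepting)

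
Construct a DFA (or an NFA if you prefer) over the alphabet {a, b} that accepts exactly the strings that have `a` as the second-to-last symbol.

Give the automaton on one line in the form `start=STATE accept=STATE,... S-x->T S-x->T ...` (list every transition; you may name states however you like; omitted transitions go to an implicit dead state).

start=s0 accept=s3,s4 s0-a->s1 s0-b->s2 s1-a->s3 s1-b->s4 s2-a->s5 s2-b->s6 s3-a->s3 s3-b->s4 s4-a->s5 s4-b->s6 s5-a->s3 s5-b->s4 s6-a->s5 s6-b->s6

A DFA must remember the last 2 symbols (since which symbol is second-to-last isn't known until the input ends). Use one state per possible window of the last ≤2 symbols; accept from those whose window starts with `a`.
With 7 states:
        a   b  
>  s0   s1  s2 
   s1   s3  s4 
   s2   s5  s6 
 * s3   s3  s4 
 * s4   s5  s6 
   s5   s3  s4 
   s6   s5  s6 
(> = start, * = accepting)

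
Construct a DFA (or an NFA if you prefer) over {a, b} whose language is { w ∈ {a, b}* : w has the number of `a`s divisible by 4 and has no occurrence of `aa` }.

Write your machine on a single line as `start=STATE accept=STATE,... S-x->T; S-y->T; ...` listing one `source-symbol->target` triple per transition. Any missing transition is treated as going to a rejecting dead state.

Run two small machines in parallel and take their product. One (4 states) tracks the count of `a`s modulo 4; the other (3 states) tracks partial matches of the forbidden pattern `aa`. Each combined state is a pair, one component from each; accept when both components accept. After merging equivalent states the machine shrinks.
A 9-state machine:
        a   b  
>* s0   s1  s0 
   s1   s2  s3 
   s2   s2  s2 
   s3   s4  s3 
   s4   s2  s5 
   s5   s6  s5 
   s6   s2  s7 
   s7   s8  s7 
 * s8   s2  s0 
(> = start, * = accepting)

start=s0; accept=s0,s8; s0-a->s1; s0-b->s0; s1-a->s2; s1-b->s3; s2-a->s2; s2-b->s2; s3-a->s4; s3-b->s3; s4-a->s2; s4-b->s5; s5-a->s6; s5-b->s5; s6-a->s2; s6-b->s7; s7-a->s8; s7-b->s7; s8-a->s2; s8-b->s0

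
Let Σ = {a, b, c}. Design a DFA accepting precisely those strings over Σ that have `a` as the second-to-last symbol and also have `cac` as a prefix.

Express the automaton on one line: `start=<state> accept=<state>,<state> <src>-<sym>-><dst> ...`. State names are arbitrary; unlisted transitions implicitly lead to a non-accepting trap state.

start=q0 accept=q4,q7 q0-a->q1 q0-b->q1 q0-c->q2 q1-a->q1 q1-b->q1 q1-c->q1 q2-a->q3 q2-b->q1 q2-c->q1 q3-a->q1 q3-b->q1 q3-c->q4 q4-a->q5 q4-b->q6 q4-c->q6 q5-a->q7 q5-b->q4 q5-c->q4 q6-a->q5 q6-b->q6 q6-c->q6 q7-a->q7 q7-b->q4 q7-c->q4

Run two small machines in parallel and take their product. One (13 states) tracks the last 2 symbols read; the other (5 states) tracks whether the input so far still matches the prefix `cac`. Each combined state is a pair, one component from each; accept when both components accept. After merging equivalent states the machine shrinks.
An 8-state machine:
        a   b   c  
>  q0   q1  q1  q2 
   q1   q1  q1  q1 
   q2   q3  q1  q1 
   q3   q1  q1  q4 
 * q4   q5  q6  q6 
   q5   q7  q4  q4 
   q6   q5  q6  q6 
 * q7   q7  q4  q4 
(> = start, * = accepting)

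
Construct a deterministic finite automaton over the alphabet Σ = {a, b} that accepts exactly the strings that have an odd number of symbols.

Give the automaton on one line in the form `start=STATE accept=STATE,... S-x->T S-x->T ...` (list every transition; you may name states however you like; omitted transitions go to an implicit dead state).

start=S0 accept=S1 S0-a->S1 S0-b->S1 S1-a->S0 S1-b->S0

Count input length modulo 2: every symbol advances one step around the cycle S0 → S1 → S0. Accept at S1.
With 2 states:
        a   b  
>  S0   S1  S1 
 * S1   S0  S0 
(> = start, * = accepting)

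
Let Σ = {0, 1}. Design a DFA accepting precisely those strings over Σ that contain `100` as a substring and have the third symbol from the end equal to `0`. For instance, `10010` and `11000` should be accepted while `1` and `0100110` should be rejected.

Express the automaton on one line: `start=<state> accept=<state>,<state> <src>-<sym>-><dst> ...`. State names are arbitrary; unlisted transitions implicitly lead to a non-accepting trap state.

Handle the two conditions separately and then intersect. One (4 states) tracks whether and how much of `100` has been seen; the other (15 states) tracks the last 3 symbols read. Each combined state is a pair, one component from each; accept when both components accept. After merging equivalent states the machine shrinks.
11 states suffice.
          0    1  
>  s0     s0   s1 
   s1     s2   s1 
   s2     s3   s1 
   s3     s4   s5 
 * s4     s4   s5 
 * s5     s6   s7 
 * s6     s3   s8 
 * s7     s9  s10 
   s8     s6   s7 
   s9     s3   s8 
   s10    s9  s10 
(> = start, * = accepting)

start=s0 accept=s4,s5,s6,s7 s0-0->s0 s0-1->s1 s1-0->s2 s1-1->s1 s2-0->s3 s2-1->s1 s3-0->s4 s3-1->s5 s4-0->s4 s4-1->s5 s5-0->s6 s5-1->s7 s6-0->s3 s6-1->s8 s7-0->s9 s7-1->s10 s8-0->s6 s8-1->s7 s9-0->s3 s9-1->s8 s10-0->s9 s10-1->s10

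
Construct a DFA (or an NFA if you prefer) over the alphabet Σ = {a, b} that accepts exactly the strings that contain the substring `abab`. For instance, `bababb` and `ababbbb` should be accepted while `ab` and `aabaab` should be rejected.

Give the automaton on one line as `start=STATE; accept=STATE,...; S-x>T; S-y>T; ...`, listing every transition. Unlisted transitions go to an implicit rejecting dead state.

start=q0; accept=q4; q0-a>q1; q0-b>q0; q1-a>q1; q1-b>q2; q2-a>q3; q2-b>q0; q3-a>q1; q3-b>q4; q4-a>q4; q4-b>q4

States q0..q3 record the length of the longest prefix of `abab` that matches the current input suffix. Reaching q4 means `abab` has been seen, and we stay there forever. Accept from q4.
A 5-state machine:
        a   b  
>  q0   q1  q0 
   q1   q1  q2 
   q2   q3  q0 
   q3   q1  q4 
 * q4   q4  q4 
(> = start, * = accepting)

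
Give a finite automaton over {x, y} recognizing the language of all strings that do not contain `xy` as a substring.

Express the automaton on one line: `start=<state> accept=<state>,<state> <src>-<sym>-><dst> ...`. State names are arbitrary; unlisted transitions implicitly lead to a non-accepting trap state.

Track partial matches of the forbidden pattern `xy`. State S2 is a dead state reached once `xy` has occurred; every other state accepts. S0 means no part of `xy` is currently matched.
A 3-state machine:
        x   y  
>* S0   S1  S0 
 * S1   S1  S2 
   S2   S2  S2 
(> = start, * = accepting)

start=S0 accept=S0,S1 S0-x->S1 S0-y->S0 S1-x->S1 S1-y->S2 S2-x->S2 S2-y->S2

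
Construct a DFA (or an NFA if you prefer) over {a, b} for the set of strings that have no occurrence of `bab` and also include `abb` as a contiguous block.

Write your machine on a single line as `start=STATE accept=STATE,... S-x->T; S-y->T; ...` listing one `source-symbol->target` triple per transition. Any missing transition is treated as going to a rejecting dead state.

start=S0; accept=S5,S7,S8; S0-a->S1; S0-b->S2; S1-a->S1; S1-b->S3; S2-a->S4; S2-b->S2; S3-a->S4; S3-b->S5; S4-a->S1; S4-b->S6; S5-a->S7; S5-b->S5; S6-a->S6; S6-b->S6; S7-a->S8; S7-b->S6; S8-a->S8; S8-b->S5

Run two small machines in parallel and take their product. One (4 states) tracks partial matches of the forbidden pattern `bab`; the other (4 states) tracks whether and how much of `abb` has been seen. Each combined state is a pair, one component from each; accept when both components accept. After merging equivalent states the machine shrinks.
        a   b  
>  S0   S1  S2 
   S1   S1  S3 
   S2   S4  S2 
   S3   S4  S5 
   S4   S1  S6 
 * S5   S7  S5 
   S6   S6  S6 
 * S7   S8  S6 
 * S8   S8  S5 
(> = start, * = accepting)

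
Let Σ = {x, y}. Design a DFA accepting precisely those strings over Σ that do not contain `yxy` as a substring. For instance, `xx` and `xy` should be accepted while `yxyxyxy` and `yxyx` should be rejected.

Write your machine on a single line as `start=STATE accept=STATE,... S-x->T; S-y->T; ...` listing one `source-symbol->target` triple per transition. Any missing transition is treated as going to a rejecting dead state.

Track partial matches of the forbidden pattern `yxy`. State s3 is a dead state reached once `yxy` has occurred; every other state accepts. s0 means no part of `yxy` is currently matched.
With 4 states:
        x   y  
>* s0   s0  s1 
 * s1   s2  s1 
 * s2   s0  s3 
   s3   s3  s3 
(> = start, * = accepting)

start=s0; accept=s0,s1,s2; s0-x->s0; s0-y->s1; s1-x->s2; s1-y->s1; s2-x->s0; s2-y->s3; s3-x->s3; s3-y->s3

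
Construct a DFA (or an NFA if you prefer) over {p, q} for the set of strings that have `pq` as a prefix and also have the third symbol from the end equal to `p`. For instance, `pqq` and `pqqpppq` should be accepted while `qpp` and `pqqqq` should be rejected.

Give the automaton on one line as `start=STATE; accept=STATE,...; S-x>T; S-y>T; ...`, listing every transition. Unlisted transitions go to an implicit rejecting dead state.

start=A; accept=E,F,J,K; A-p>B; A-q>C; B-p>C; B-q>D; C-p>C; C-q>C; D-p>E; D-q>F; E-p>G; E-q>D; F-p>H; F-q>I; G-p>J; G-q>K; H-p>G; H-q>D; I-p>H; I-q>I; J-p>J; J-q>K; K-p>E; K-q>F

Build one automaton per condition and run them in lockstep. The first has 4 states tracking whether the input so far still matches the prefix `pq`; the second has 15 states tracking the last 3 symbols read. A product state is a pair (one from each), accepting exactly when both do. Equivalent product states are then merged.
11 states suffice.
       p  q 
>  A   B  C 
   B   C  D 
   C   C  C 
   D   E  F 
 * E   G  D 
 * F   H  I 
   G   J  K 
   H   G  D 
   I   H  I 
 * J   J  K 
 * K   E  F 
(> = start, * = accepting)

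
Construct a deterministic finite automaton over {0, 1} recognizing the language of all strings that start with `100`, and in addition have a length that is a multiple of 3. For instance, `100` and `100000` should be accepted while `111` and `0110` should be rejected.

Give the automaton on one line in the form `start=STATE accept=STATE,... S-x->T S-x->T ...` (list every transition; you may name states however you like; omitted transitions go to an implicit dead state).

Run two small machines in parallel and take their product. One (5 states) tracks whether the input so far still matches the prefix `100`; the other (3 states) tracks the input length modulo 3. Each combined state is a pair, one component from each; accept when both components accept.
A 9-state machine:
        0   1  
>  S0   S1  S2 
   S1   S3  S3 
   S2   S4  S3 
   S3   S5  S5 
   S4   S6  S5 
   S5   S1  S1 
 * S6   S7  S7 
   S7   S8  S8 
   S8   S6  S6 
(> = start, * = accepting)

start=S0 accept=S6 S0-0->S1 S0-1->S2 S1-0->S3 S1-1->S3 S2-0->S4 S2-1->S3 S3-0->S5 S3-1->S5 S4-0->S6 S4-1->S5 S5-0->S1 S5-1->S1 S6-0->S7 S6-1->S7 S7-0->S8 S7-1->S8 S8-0->S6 S8-1->S6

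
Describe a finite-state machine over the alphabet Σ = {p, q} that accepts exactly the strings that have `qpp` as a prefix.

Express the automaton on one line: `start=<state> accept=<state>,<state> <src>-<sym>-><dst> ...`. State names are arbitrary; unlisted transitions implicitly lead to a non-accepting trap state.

start=S0 accept=S3 S0-p->S4 S0-q->S1 S1-p->S2 S1-q->S4 S2-p->S3 S2-q->S4 S3-p->S3 S3-q->S3 S4-p->S4 S4-q->S4

Check the first 3 symbols one by one: S0 through S2 record how many have matched `qpp` so far; any wrong symbol goes to the dead state S4. After all 3 match we enter the accepting sink S3.
5 states suffice.
        p   q  
>  S0   S4  S1 
   S1   S2  S4 
   S2   S3  S4 
 * S3   S3  S3 
   S4   S4  S4 
(> = start, * = accepting)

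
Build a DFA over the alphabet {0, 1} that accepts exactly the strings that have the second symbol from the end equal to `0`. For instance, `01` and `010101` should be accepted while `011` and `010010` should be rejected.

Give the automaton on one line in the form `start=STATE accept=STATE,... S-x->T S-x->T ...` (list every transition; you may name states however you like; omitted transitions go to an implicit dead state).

start=S0 accept=S3,S4 S0-0->S1 S0-1->S2 S1-0->S3 S1-1->S4 S2-0->S5 S2-1->S6 S3-0->S3 S3-1->S4 S4-0->S5 S4-1->S6 S5-0->S3 S5-1->S4 S6-0->S5 S6-1->S6

Because acceptance depends on a position counted from the end, the machine has to buffer the most recent 2 symbols. Make each state the string of the last up-to-2 symbols read; on input `x` shift the window left and append `x`. Accept when the buffered window has length 2 and begins with `0`.
A 7-state machine:
        0   1  
>  S0   S1  S2 
   S1   S3  S4 
   S2   S5  S6 
 * S3   S3  S4 
 * S4   S5  S6 
   S5   S3  S4 
   S6   S5  S6 
(> = start, * = accepting)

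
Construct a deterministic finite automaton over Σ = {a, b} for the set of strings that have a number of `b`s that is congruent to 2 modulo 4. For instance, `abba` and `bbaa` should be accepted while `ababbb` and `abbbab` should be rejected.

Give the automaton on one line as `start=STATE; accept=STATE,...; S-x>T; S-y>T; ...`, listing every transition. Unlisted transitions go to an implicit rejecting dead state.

start=q0; accept=q2; q0-a>q0; q0-b>q1; q1-a>q1; q1-b>q2; q2-a>q2; q2-b>q3; q3-a>q3; q3-b>q0

Keep the running count of `b`s modulo 4: each `b` advances along the cycle q0 → q1 → q2 → q3 → q0 while other symbols loop. Accept at q2.
        a   b  
>  q0   q0  q1 
   q1   q1  q2 
 * q2   q2  q3 
   q3   q3  q0 
(> = start, * = accepting)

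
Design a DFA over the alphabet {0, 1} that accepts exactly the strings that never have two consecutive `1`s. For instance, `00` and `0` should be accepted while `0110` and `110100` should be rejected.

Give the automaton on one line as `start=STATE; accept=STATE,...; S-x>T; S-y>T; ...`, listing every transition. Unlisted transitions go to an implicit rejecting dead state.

start=s0; accept=s0,s1; s0-0>s0; s0-1>s1; s1-0>s0; s1-1>s2; s2-0>s2; s2-1>s2

This is the complement of 'contains `11`'. Use the same substring-matching states — s0 through s2 holding how much of `11` has just been matched — but flip the accepting set: everything except the trap s2 accepts.
3 states suffice.
        0   1  
>* s0   s0  s1 
 * s1   s0  s2 
   s2   s2  s2 
(> = start, * = accepting)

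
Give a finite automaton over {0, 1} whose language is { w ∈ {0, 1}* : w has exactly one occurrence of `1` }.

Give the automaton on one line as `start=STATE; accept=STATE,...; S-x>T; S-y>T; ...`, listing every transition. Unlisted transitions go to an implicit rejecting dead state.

start=q0; accept=q1; q0-0>q0; q0-1>q1; q1-0>q1; q1-1>q2; q2-0>q2; q2-1>q2

Count `1`s, saturating at 2: state q0 means no `1` yet, q1 means one `1` seen, q2 means more than one. Each `1` increments (capped at q2); other symbols loop. Accept from {q1}.
        0   1  
>  q0   q0  q1 
 * q1   q1  q2 
   q2   q2  q2 
(> = start, * = accepting)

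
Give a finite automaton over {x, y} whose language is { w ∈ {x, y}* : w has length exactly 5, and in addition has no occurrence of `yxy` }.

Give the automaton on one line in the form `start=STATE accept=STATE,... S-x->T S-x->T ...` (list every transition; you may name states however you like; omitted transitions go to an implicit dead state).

Build one automaton per condition and run them in lockstep. One (7 states) tracks the input length, saturating at 6; the other (4 states) tracks partial matches of the forbidden pattern `yxy`. Each combined state is a pair, one component from each; accept when both components accept. Equivalent product states are then merged.
With 13 states:
       x  y 
>  A   B  C 
   B   D  E 
   C   F  E 
   D   G  H 
   E   I  H 
   F   G  J 
   G   K  K 
   H   L  K 
   I   K  J 
   J   J  J 
   K   M  M 
   L   M  J 
 * M   J  J 
(> = start, * = accepting)

start=A accept=M A-x->B A-y->C B-x->D B-y->E C-x->F C-y->E D-x->G D-y->H E-x->I E-y->H F-x->G F-y->J G-x->K G-y->K H-x->L H-y->K I-x->K I-y->J J-x->J J-y->J K-x->M K-y->M L-x->M L-y->J M-x->J M-y->J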